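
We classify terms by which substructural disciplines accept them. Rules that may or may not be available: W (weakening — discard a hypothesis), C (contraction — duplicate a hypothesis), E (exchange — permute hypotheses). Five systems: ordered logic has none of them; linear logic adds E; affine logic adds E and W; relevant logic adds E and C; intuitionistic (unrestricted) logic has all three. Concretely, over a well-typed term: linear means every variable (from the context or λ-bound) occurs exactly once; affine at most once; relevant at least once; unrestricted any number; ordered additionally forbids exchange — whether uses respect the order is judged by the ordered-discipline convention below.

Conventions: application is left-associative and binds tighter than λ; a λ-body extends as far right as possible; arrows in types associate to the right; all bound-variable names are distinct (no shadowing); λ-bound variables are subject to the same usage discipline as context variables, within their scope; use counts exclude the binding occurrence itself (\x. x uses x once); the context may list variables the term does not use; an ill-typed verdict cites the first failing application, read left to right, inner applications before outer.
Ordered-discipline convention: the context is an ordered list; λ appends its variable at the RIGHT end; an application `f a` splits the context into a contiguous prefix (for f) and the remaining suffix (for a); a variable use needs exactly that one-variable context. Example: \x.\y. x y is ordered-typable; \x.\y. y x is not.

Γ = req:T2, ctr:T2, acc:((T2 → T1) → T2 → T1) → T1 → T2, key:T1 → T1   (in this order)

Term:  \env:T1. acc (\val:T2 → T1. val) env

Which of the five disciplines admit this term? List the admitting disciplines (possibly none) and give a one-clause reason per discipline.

admitted in: affine, unrestricted
usage: req=0, ctr=0, acc=1, key=0, env (λ-bound)=1, val (λ-bound)=1
order of uses: acc, val, env
typing: well-typed at T1 → T2
ordered ✗ (needs weakening: req, ctr, key unused)
linear ✗ (needs weakening: req, ctr, key unused)
affine ✓ (req, ctr, acc, key, env, val: no repeats, contraction unneeded)
relevant ✗ (needs weakening: req, ctr, key unused)
unrestricted ✓ (typability at T1 → T2 is all that's needed)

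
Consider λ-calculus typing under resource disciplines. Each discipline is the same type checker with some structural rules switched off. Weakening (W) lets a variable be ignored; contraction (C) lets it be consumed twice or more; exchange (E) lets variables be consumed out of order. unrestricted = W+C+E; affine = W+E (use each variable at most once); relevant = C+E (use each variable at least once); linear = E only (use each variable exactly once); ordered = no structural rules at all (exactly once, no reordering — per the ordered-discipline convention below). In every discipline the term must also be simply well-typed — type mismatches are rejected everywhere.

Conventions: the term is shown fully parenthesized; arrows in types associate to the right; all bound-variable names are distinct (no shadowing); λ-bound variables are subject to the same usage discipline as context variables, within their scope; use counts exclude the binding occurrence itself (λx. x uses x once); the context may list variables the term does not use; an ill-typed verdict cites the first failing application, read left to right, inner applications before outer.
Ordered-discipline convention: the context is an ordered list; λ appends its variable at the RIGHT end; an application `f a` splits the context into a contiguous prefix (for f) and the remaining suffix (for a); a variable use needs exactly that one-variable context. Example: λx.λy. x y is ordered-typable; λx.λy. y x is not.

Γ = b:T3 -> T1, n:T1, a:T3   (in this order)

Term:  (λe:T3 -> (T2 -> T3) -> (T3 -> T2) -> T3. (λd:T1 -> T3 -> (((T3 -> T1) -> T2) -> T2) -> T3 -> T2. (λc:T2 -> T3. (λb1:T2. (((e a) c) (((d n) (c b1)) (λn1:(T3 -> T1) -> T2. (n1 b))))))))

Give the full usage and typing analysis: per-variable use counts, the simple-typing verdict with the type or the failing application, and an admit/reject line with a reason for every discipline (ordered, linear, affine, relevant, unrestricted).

variable uses: b: 1, n: 1, a: 1, e [bound]: 1, d [bound]: 1, c [bound]: 2, b1 [bound]: 1, n1 [bound]: 1
left-to-right use order: e, a, c, d, n, c, b1, n1, b
typing: ✓ — (T3 -> (T2 -> T3) -> (T3 -> T2) -> T3) -> (T1 -> T3 -> (((T3 -> T1) -> T2) -> T2) -> T3 -> T2) -> (T2 -> T3) -> T2 -> T3
ordered: ✗, uses contraction: c ×2
linear: ✗, uses contraction: c ×2
affine: ✗, uses contraction: c ×2
relevant: ✓, every one of b, n, a, e, d, c, b1, n1 appears
unrestricted: ✓, well-typed at (T3 -> (T2 -> T3) -> (T3 -> T2) -> T3) -> (T1 -> T3 -> (((T3 -> T1) -> T2) -> T2) -> T3 -> T2) -> (T2 -> T3) -> T2 -> T3; no restrictions here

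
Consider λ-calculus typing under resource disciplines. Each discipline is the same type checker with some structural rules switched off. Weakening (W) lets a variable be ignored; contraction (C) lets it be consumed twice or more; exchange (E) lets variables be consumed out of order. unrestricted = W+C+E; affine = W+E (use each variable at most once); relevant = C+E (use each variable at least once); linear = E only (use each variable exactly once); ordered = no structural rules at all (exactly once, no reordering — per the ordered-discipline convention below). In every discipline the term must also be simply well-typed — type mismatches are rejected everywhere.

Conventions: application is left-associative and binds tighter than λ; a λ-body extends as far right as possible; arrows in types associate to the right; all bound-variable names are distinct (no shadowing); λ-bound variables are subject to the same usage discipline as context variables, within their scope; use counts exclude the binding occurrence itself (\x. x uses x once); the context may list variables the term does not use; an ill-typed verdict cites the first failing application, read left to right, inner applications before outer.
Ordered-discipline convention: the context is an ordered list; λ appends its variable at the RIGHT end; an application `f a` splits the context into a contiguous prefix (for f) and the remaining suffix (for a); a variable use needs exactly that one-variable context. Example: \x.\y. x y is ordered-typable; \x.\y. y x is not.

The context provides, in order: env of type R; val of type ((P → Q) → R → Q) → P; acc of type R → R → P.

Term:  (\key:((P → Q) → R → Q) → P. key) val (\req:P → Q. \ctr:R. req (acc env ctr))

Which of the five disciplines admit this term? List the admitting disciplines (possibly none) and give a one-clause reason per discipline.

admitted by: linear, affine, relevant, unrestricted
counts: env ×1, val ×1, acc ×1, key [bound] ×1, req [bound] ×1, ctr [bound] ×1
uses in reading order: key, val, req, acc, env, ctr
typing: the term checks, with type P
ordered: ✗, use order key, val, req, acc, env, ctr needs exchange
linear: ✓, single use per variable (env, val, acc, key, req, ctr)
affine: ✓, none of env, val, acc, key, req, ctr used more than once
relevant: ✓, env, val, acc, key, req, ctr: all used, weakening unneeded
unrestricted: ✓, simply typable at P; W, C, E all held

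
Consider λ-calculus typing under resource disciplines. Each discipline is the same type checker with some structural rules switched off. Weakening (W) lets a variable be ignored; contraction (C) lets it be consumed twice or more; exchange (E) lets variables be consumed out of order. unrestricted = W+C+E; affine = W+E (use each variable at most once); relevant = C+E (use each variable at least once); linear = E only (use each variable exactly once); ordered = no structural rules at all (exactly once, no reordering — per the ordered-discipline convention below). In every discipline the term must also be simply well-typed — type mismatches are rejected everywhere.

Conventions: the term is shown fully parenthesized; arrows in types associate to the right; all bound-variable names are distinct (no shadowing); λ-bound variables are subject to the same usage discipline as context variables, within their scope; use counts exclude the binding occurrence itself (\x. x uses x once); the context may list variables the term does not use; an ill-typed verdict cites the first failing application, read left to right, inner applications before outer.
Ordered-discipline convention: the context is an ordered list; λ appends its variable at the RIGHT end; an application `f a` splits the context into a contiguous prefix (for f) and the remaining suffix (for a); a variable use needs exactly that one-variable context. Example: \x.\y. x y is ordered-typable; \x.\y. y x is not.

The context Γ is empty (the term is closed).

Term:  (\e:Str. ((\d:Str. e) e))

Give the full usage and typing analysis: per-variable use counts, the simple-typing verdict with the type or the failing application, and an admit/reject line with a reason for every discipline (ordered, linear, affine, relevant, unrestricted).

counts: e [bound]: 2; d [bound]: 0
left-to-right use order: e, e
typing: the term checks, with type Str -> Str
ordered ✗ (e ×2 used more than once (contraction); d left unused)
linear ✗ (e ×2 used more than once (contraction); d left unused)
affine ✗ (e ×2 used more than once (contraction))
relevant ✗ (d left unused)
unrestricted ✓ (typability at Str -> Str is all that's needed)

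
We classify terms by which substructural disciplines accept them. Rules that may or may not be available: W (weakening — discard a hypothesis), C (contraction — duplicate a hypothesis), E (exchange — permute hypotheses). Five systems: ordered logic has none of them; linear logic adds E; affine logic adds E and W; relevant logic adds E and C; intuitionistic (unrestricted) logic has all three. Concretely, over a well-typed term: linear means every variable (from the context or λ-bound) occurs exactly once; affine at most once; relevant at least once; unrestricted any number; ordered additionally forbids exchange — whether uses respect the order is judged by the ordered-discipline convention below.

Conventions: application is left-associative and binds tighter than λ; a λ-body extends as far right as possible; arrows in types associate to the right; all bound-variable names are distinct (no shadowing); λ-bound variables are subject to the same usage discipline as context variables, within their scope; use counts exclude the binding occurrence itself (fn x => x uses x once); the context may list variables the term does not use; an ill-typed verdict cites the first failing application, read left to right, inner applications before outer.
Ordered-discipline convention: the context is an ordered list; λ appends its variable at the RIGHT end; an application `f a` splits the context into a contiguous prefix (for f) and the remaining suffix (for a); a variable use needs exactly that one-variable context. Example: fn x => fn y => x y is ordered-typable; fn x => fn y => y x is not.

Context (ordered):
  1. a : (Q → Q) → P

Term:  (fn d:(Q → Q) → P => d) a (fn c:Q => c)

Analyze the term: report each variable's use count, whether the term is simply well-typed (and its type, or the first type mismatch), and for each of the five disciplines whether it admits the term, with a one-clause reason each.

variable uses: a ×1; d (bound) ×1; c (bound) ×1
order of uses: d, a, c
typing: ✓ — P
ordered: ✓, one use each (a, d, c); ordered split holds
linear: ✓, a, d, c: one use apiece
affine: ✓, no duplicate uses among a, d, c
relevant: ✓, none of a, d, c goes unused
unrestricted: ✓, well-typed at P; no restrictions here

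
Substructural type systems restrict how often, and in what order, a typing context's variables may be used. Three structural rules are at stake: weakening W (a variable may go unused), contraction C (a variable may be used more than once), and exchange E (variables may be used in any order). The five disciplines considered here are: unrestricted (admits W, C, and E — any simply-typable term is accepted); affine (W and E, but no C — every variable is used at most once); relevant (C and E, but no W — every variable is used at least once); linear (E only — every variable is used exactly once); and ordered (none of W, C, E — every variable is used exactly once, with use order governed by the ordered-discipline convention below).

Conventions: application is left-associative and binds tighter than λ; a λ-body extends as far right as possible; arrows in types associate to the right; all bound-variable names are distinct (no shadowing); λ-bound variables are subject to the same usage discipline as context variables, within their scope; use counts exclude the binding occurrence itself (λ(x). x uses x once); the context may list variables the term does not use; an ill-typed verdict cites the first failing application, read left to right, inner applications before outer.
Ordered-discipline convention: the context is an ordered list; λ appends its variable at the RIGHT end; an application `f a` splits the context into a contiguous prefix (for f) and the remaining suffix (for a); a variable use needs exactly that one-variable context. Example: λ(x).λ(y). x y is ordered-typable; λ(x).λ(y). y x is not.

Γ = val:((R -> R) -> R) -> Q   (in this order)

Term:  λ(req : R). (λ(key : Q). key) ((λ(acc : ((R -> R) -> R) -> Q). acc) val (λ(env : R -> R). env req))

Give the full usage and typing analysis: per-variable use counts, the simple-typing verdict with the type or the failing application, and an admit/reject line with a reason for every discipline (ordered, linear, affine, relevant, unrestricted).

variable uses: val ×1; req (bound) ×1; key (bound) ×1; acc (bound) ×1; env (bound) ×1
left-to-right use order: key, acc, val, env, req
typing: well-typed — term : R -> Q
ordered ✗ (needs exchange: uses follow key, acc, val, env, req)
linear ✓ (exactly-once usage across val, req, key, acc, env)
affine ✓ (no duplicate uses among val, req, key, acc, env)
relevant ✓ (at least one use each (val, req, key, acc, env))
unrestricted ✓ (type-checks (R -> Q) and nothing is barred)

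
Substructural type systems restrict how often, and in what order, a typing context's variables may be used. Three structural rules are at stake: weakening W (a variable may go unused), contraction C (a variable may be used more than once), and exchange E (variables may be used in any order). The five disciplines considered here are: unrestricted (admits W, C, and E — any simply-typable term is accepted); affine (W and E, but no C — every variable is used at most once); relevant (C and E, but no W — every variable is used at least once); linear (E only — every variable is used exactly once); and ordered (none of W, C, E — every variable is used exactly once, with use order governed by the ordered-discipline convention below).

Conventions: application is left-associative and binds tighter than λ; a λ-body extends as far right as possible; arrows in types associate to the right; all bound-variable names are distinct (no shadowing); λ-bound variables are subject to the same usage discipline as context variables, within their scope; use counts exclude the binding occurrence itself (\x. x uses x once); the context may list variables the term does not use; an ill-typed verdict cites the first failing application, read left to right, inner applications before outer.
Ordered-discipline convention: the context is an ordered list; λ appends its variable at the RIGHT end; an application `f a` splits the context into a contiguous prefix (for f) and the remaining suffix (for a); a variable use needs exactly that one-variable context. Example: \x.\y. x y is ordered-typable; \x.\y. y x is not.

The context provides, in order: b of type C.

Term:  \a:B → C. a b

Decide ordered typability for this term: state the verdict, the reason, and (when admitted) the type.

no — the type mismatch rejects it
usage: b=1, a (λ-bound)=1
left-to-right use order: a, b
typing: ill-typed: argument of type C where B is required
all disciplines: ordered ✗, linear ✗, affine ✗, relevant ✗, unrestricted ✗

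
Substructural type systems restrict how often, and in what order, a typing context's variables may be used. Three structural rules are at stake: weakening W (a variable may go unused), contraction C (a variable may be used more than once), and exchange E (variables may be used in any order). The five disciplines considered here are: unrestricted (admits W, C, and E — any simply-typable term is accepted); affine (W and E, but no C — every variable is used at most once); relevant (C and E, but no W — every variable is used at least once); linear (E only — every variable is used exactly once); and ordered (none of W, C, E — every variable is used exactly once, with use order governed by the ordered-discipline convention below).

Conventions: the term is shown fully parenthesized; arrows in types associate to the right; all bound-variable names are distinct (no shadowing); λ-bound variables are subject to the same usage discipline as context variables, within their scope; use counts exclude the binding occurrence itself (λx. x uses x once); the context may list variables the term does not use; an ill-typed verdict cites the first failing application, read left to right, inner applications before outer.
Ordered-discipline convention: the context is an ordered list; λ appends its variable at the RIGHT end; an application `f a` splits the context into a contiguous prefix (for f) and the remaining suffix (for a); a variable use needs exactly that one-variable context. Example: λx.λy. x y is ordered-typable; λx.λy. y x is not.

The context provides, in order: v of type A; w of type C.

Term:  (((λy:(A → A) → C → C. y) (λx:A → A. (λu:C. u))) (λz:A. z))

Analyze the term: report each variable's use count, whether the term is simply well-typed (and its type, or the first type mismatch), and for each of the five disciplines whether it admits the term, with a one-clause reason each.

variable uses: v: 0, w: 0, y (λ-bound): 1, x (λ-bound): 0, u (λ-bound): 1, z (λ-bound): 1
left-to-right use order: y, u, z
typing: well-typed — term : C → C
ordered ✗ (v, w, x never used (weakening))
linear ✗ (v, w, x never used (weakening))
affine ✓ (at most one use each (v, w, y, x, u, z))
relevant ✗ (v, w, x never used (weakening))
unrestricted ✓ (well-typed at C → C; no restrictions here)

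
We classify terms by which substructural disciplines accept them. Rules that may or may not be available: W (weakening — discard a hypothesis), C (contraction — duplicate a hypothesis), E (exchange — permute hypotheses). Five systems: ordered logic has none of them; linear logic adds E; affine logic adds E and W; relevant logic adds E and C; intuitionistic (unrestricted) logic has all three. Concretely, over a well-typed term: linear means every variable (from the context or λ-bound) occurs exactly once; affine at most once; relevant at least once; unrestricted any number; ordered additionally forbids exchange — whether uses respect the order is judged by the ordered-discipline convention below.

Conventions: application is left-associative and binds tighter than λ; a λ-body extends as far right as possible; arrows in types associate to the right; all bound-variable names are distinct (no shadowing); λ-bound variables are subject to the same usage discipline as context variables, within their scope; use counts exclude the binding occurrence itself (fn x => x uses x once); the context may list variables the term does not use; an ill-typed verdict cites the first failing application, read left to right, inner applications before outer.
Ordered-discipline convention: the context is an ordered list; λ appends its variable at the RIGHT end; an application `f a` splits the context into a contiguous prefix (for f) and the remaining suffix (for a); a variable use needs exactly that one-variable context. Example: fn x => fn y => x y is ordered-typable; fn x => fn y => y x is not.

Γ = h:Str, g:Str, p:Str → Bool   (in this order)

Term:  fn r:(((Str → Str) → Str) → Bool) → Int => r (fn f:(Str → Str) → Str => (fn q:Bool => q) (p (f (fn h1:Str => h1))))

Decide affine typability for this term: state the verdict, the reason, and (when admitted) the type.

yes — h, g, p, r, f, q, h1: no repeats, contraction unneeded; term : ((((Str → Str) → Str) → Bool) → Int) → Int
counts: h: 0×, g: 0×, p: 1×, r [bound]: 1×, f [bound]: 1×, q [bound]: 1×, h1 [bound]: 1×
order of uses: r, q, p, f, h1
typing: the term checks, with type ((((Str → Str) → Str) → Bool) → Int) → Int
summary: ordered ✗; linear ✗; affine ✓; relevant ✗; unrestricted ✓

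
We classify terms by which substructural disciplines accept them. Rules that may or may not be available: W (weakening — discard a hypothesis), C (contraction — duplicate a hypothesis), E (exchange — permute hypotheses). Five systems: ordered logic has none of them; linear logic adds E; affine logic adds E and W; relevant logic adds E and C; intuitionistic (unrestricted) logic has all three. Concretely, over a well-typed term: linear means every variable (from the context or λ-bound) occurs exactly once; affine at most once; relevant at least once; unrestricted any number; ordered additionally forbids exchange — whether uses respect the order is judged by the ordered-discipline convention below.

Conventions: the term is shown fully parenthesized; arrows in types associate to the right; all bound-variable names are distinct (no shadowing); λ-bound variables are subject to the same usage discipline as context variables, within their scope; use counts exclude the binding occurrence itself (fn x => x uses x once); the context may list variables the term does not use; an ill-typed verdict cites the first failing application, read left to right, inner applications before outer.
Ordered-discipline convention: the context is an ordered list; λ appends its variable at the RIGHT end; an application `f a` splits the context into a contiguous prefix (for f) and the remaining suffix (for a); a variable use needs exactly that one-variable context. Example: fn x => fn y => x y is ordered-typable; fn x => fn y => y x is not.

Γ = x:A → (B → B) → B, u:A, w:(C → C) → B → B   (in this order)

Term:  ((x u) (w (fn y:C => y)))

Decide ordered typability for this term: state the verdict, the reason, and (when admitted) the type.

yes — single-use (x, u, w, y), ordered derivation ok; term : B
counts: x: 1×, u: 1×, w: 1×, y [bound]: 1×
uses in reading order: x, u, w, y
typing: well-typed — term : B
across the five disciplines: ordered ✓ | linear ✓ | affine ✓ | relevant ✓ | unrestricted ✓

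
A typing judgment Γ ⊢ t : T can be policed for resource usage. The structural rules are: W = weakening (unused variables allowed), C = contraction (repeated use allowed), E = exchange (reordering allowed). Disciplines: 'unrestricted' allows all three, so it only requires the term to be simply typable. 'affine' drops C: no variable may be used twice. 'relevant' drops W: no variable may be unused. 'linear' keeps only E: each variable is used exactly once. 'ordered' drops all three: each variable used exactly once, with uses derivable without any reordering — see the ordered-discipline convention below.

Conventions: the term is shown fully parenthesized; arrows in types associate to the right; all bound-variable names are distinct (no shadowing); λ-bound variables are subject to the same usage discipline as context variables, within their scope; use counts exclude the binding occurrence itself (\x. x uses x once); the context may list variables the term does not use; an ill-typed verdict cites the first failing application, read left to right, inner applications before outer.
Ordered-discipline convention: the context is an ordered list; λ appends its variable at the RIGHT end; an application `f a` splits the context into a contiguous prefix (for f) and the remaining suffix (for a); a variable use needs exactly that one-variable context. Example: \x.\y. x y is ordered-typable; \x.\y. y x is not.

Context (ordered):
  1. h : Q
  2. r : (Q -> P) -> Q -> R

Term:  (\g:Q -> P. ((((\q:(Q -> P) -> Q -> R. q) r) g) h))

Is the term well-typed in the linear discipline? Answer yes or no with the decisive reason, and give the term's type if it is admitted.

yes — single use per variable (h, r, g, q); term : (Q -> P) -> R
variable uses: h: 1×; r: 1×; g (bound): 1×; q (bound): 1×
uses in reading order: q, r, g, h
typing: well-typed — term : (Q -> P) -> R
summary: ordered ✗ · linear ✓ · affine ✓ · relevant ✓ · unrestricted ✓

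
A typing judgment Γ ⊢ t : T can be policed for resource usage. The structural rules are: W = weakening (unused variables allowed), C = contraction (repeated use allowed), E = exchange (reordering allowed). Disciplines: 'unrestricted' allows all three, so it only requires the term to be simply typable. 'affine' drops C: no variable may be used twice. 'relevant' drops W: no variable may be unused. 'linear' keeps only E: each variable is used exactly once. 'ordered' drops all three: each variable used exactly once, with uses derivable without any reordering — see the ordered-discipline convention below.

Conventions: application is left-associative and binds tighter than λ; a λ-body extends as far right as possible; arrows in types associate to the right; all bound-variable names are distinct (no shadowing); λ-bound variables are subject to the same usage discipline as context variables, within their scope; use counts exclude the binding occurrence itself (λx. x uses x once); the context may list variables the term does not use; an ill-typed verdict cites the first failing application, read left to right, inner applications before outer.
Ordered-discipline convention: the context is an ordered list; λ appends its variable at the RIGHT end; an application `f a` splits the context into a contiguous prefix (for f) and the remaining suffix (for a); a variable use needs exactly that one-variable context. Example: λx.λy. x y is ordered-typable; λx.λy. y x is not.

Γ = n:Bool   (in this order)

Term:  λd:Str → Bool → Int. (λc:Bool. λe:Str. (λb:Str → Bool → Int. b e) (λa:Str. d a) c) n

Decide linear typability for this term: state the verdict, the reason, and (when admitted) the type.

yes — n, d, c, e, b, a: one use apiece; term : (Str → Bool → Int) → Str → Int
usage: n=1, d (bound)=1, c (bound)=1, e (bound)=1, b (bound)=1, a (bound)=1
use order (left to right): b, e, d, a, c, n
typing: well-typed at (Str → Bool → Int) → Str → Int
all disciplines: ordered ✗; linear ✓; affine ✓; relevant ✓; unrestricted ✓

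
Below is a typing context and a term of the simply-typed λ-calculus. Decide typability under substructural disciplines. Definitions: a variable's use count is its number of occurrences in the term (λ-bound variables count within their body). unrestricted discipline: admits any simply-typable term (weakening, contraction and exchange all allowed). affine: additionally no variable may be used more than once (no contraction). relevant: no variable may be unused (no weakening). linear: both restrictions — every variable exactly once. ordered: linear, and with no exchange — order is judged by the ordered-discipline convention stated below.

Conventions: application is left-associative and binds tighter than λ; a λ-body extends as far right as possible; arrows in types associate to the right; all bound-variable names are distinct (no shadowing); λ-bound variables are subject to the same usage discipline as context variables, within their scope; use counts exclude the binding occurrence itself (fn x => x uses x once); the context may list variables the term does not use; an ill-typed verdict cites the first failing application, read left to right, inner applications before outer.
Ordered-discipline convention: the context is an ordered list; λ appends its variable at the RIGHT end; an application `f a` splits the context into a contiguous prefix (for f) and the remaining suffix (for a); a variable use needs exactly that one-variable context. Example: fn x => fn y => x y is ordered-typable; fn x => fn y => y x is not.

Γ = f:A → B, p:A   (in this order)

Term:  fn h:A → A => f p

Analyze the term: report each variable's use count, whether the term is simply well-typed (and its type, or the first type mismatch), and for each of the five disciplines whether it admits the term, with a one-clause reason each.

counts: f: 1×; p: 1×; h (λ-bound): 0×
left-to-right use order: f, p
typing: well-typed — term : (A → A) → B
ordered ✗ (h left unused)
linear ✗ (h left unused)
affine ✓ (no duplicate uses among f, p, h)
relevant ✗ (h left unused)
unrestricted ✓ (simply typable at (A → A) → B; W, C, E all held)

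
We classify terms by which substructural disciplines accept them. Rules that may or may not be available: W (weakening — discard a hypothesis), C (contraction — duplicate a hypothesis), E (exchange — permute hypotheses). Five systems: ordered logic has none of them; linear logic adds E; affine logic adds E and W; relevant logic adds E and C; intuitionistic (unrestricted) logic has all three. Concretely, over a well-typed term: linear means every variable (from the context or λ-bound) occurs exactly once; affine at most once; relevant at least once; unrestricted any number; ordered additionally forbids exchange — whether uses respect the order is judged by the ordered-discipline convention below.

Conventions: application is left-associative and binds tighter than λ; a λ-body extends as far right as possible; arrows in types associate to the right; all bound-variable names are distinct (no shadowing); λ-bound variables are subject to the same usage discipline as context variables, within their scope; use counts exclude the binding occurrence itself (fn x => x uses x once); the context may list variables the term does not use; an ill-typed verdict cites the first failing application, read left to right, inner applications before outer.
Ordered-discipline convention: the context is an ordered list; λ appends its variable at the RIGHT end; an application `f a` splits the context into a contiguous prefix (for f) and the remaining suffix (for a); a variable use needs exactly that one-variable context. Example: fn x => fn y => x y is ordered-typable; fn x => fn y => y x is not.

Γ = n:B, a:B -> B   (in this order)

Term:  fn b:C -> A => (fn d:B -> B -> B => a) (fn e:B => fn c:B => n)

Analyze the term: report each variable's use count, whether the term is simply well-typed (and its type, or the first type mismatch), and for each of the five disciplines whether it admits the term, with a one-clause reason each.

use counts: n: 1×; a: 1×; b (λ-bound): 0×; d (λ-bound): 0×; e (λ-bound): 0×; c (λ-bound): 0×
left-to-right use order: a, n
typing: the term checks, with type (C -> A) -> B -> B
ordered: ✗, unused: b, d, e, c — weakening required
linear: ✗, unused: b, d, e, c — weakening required
affine: ✓, no duplicate uses among n, a, b, d, e, c
relevant: ✗, unused: b, d, e, c — weakening required
unrestricted: ✓, simply typable at (C -> A) -> B -> B; W, C, E all held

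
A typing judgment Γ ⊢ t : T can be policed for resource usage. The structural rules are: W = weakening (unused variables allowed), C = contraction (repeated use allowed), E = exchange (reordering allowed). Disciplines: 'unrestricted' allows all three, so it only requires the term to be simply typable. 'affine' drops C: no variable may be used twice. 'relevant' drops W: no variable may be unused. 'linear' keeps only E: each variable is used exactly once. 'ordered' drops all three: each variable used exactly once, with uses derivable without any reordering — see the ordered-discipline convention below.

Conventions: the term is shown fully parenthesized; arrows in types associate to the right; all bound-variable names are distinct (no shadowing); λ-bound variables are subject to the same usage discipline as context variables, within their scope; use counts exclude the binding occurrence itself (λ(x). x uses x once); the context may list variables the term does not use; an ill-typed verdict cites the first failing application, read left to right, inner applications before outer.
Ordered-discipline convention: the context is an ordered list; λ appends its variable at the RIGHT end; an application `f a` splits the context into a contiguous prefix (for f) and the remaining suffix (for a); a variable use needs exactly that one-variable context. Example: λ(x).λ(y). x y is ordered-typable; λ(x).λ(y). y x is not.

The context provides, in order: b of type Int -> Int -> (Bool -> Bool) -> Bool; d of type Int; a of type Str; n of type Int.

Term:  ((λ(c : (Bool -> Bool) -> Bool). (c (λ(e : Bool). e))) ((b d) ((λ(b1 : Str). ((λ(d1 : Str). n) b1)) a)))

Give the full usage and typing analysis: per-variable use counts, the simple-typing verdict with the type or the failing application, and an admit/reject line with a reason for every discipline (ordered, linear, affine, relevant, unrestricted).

counts: b=1; d=1; a=1; n=1; c [bound]=1; e [bound]=1; b1 [bound]=1; d1 [bound]=0
use order (left to right): c, e, b, d, n, b1, a
typing: well-typed at Bool
ordered: ✗, unused: d1 — weakening required
linear: ✗, unused: d1 — weakening required
affine: ✓, none of b, d, a, n, c, e, b1, d1 used more than once
relevant: ✗, unused: d1 — weakening required
unrestricted: ✓, simply typable at Bool; W, C, E all held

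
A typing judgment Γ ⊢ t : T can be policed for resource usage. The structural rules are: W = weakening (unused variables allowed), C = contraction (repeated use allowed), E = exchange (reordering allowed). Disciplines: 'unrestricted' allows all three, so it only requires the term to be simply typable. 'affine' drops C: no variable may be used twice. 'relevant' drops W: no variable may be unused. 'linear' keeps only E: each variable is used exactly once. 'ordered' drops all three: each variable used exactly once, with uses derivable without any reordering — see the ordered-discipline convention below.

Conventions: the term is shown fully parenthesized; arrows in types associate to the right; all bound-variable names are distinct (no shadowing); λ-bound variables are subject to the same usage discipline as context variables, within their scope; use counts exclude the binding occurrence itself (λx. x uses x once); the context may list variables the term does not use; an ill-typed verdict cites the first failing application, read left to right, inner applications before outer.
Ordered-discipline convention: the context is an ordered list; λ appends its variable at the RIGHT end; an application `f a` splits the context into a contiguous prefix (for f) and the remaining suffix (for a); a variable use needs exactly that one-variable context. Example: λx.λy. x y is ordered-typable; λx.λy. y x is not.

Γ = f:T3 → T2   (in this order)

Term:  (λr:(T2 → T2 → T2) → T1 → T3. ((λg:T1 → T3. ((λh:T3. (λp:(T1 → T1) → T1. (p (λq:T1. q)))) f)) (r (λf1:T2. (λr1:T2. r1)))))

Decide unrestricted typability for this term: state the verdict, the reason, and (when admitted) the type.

no — the type mismatch rejects it
variable uses: f ×1, r [bound] ×1, g [bound] ×0, h [bound] ×0, p [bound] ×1, q [bound] ×1, f1 [bound] ×0, r1 [bound] ×1
order of uses: p, q, f, r, r1
typing: ill-typed: an argument T3 → T2 mismatches the expected T3
across the five disciplines: ordered ✗, linear ✗, affine ✗, relevant ✗, unrestricted ✗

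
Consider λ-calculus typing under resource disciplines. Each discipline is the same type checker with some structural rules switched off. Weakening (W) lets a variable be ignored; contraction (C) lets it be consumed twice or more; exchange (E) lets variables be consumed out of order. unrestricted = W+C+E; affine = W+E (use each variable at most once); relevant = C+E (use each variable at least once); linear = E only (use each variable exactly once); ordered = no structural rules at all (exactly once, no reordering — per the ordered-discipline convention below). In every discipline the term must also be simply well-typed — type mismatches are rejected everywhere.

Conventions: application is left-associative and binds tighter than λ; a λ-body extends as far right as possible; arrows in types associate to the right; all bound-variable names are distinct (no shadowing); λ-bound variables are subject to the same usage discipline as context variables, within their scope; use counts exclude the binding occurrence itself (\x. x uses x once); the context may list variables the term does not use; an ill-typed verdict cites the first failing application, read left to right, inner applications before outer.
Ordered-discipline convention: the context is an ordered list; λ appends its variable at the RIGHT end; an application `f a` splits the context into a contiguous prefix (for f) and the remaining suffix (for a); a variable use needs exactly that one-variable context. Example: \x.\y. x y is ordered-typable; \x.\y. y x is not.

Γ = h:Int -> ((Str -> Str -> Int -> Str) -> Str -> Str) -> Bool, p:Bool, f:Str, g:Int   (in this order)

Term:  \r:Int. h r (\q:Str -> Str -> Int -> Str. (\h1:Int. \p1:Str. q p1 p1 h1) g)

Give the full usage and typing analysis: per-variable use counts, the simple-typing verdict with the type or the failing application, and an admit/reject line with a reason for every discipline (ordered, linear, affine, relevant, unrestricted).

use counts: h: 1×; p: 0×; f: 0×; g: 1×; r [bound]: 1×; q [bound]: 1×; h1 [bound]: 1×; p1 [bound]: 2×
uses in reading order: h, r, q, p1, p1, h1, g
typing: well-typed — term : Int -> Bool
ordered: ✗, repeated use of p1 ×2; p, f left unused
linear: ✗, repeated use of p1 ×2; p, f left unused
affine: ✗, repeated use of p1 ×2
relevant: ✗, p, f left unused
unrestricted: ✓, well-typed at Int -> Bool; no restrictions here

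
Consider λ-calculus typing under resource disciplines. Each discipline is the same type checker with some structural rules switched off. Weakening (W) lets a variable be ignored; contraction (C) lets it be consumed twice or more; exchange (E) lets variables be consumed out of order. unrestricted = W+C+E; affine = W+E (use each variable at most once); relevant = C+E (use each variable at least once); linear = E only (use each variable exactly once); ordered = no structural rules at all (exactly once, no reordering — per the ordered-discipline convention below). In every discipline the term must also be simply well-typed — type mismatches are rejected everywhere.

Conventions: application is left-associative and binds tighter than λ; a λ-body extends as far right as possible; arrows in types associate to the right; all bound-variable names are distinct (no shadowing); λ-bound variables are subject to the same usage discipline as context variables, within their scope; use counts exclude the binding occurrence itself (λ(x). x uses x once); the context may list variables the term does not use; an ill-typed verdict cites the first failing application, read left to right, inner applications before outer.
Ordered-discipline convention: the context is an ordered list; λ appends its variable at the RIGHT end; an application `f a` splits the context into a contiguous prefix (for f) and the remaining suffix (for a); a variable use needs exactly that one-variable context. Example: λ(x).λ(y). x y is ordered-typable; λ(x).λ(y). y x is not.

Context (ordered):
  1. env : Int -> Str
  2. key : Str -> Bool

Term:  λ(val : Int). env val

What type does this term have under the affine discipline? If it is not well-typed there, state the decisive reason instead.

term : Int -> Str
variable uses: env=1; key=0; val [bound]=1
uses in reading order: env, val
typing: well-typed — term : Int -> Str
summary: ordered ✗ | linear ✗ | affine ✓ | relevant ✗ | unrestricted ✓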